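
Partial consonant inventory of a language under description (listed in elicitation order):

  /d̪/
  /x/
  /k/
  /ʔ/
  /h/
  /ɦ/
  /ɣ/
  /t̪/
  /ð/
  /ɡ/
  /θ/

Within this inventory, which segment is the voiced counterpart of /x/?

/x/ is a voiceless velar fricative.
The voiced counterpart is a voiced velar fricative — in this inventory, /ɣ/.

/ɣ/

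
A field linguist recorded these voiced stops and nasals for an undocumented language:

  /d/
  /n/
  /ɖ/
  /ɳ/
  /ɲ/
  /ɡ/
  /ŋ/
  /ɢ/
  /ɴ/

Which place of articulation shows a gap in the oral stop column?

palatal

place of articulation  oral stop  nasal   
alveolar          d         n       
retroflex         ɖ         ɳ       
palatal           —         ɲ       
velar             ɡ         ŋ       
uvular            ɢ         ɴ       
Every place of articulation has an oral stop member except palatal, where /ɟ/ would be expected.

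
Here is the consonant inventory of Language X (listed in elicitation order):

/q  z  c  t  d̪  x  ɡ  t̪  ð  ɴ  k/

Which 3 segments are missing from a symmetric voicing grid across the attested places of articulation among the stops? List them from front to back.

place of articulation  voiceless  voiced  
dental            t̪        d̪      
alveolar          t         —       
palatal           c         —       
velar             k         ɡ       
uvular            q         —       
Gaps, from front to back: alveolar lacks voiced (/d/); palatal lacks voiced (/ɟ/); uvular lacks voiced (/ɢ/).

/d/, /ɟ/, /ɢ/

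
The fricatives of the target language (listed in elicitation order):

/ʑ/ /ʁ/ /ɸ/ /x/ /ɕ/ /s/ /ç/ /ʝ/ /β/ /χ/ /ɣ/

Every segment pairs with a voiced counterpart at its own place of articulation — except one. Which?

/s/

Bilabial: /ɸ/ ~ /β/
Alveolo-palatal: /ɕ/ ~ /ʑ/
Palatal: /ç/ ~ /ʝ/
Velar: /x/ ~ /ɣ/
Uvular: /χ/ ~ /ʁ/
Alveolar: only /s/ (voiceless); no voiced partner.
So /s/ is the unpaired segment.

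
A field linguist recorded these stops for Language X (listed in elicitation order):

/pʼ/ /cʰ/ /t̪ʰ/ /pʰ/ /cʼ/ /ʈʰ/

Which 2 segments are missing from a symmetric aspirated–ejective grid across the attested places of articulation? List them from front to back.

Aspirated: /pʰ/ (bilabial), /t̪ʰ/ (dental), /ʈʰ/ (retroflex), /cʰ/ (palatal).
Ejective: /pʼ/ (bilabial), /cʼ/ (palatal).
Gaps, from front to back: dental lacks ejective (/t̪ʼ/); retroflex lacks ejective (/ʈʼ/).

/t̪ʼ/, /ʈʼ/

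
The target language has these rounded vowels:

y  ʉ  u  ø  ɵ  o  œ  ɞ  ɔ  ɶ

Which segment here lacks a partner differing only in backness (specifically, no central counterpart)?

High: /y/ ~ /ʉ/ ~ /u/
High-mid: /ø/ ~ /ɵ/ ~ /o/
Low-mid: /œ/ ~ /ɞ/ ~ /ɔ/
Low: only /ɶ/ (front); no central partner.
So /ɶ/ is the unpaired segment.

/ɶ/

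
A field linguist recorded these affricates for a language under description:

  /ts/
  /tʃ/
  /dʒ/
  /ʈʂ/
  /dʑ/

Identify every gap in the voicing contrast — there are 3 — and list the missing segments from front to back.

/dz/, /ɖʐ/, /tɕ/

place of articulation  voiceless  voiced  
alveolar          ts        —       
postalveolar      tʃ        dʒ      
retroflex         ʈʂ        —       
alveolo-palatal   —         dʑ      
Gaps, from front to back: alveolar lacks voiced (/dz/); retroflex lacks voiced (/ɖʐ/); alveolo-palatal lacks voiceless (/tɕ/).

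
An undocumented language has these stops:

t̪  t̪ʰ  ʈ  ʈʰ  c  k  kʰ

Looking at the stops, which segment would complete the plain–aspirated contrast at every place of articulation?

/cʰ/

dental: plain /t̪/, aspirated /t̪ʰ/.
retroflex: plain /ʈ/, aspirated /ʈʰ/.
palatal: plain /c/, aspirated —.
velar: plain /k/, aspirated /kʰ/.
The palatal row has no aspirated member, so the gap is the aspirated palatal stop /cʰ/.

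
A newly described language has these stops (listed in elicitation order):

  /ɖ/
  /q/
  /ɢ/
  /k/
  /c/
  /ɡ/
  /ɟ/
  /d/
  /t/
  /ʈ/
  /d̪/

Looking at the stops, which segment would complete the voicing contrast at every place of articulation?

Voiceless: /t/ (alveolar), /ʈ/ (retroflex), /c/ (palatal), /k/ (velar), /q/ (uvular).
Voiced: /d̪/ (dental), /d/ (alveolar), /ɖ/ (retroflex), /ɟ/ (palatal), /ɡ/ (velar), /ɢ/ (uvular).
The dental row has no voiceless member, so the gap is the voiceless dental stop /t̪/.

/t̪/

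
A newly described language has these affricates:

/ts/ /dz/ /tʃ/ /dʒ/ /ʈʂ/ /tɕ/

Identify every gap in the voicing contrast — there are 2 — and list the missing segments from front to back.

/ɖʐ/, /dʑ/

alveolar: voiceless /ts/, voiced /dz/.
postalveolar: voiceless /tʃ/, voiced /dʒ/.
retroflex: voiceless /ʈʂ/, voiced —.
alveolo-palatal: voiceless /tɕ/, voiced —.
Gaps, from front to back: retroflex lacks voiced (/ɖʐ/); alveolo-palatal lacks voiced (/dʑ/).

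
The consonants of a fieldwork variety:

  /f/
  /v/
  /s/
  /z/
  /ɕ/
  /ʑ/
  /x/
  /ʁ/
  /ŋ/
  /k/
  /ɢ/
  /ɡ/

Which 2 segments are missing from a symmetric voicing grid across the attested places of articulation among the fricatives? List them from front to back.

place of articulation  voiceless  voiced  
labiodental       f         v       
alveolar          s         z       
alveolo-palatal   ɕ         ʑ       
velar             x         —       
uvular            —         ʁ       
Gaps, from front to back: velar lacks voiced (/ɣ/); uvular lacks voiceless (/χ/).

/ɣ/, /χ/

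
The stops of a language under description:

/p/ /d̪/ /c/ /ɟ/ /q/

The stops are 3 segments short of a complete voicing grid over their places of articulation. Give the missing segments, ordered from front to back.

/b/, /t̪/, /ɢ/

Voiceless: /p/ (bilabial), /c/ (palatal), /q/ (uvular).
Voiced: /d̪/ (dental), /ɟ/ (palatal).
Gaps, from front to back: bilabial lacks voiced (/b/); dental lacks voiceless (/t̪/); uvular lacks voiced (/ɢ/).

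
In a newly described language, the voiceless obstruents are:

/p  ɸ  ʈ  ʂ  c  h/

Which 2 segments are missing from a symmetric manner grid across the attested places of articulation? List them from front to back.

place of articulation  stop      fricative
bilabial          p         ɸ       
retroflex         ʈ         ʂ       
palatal           c         —       
glottal           —         h       
Gaps, from front to back: palatal lacks fricative (/ç/); glottal lacks stop (/ʔ/).

/ç/, /ʔ/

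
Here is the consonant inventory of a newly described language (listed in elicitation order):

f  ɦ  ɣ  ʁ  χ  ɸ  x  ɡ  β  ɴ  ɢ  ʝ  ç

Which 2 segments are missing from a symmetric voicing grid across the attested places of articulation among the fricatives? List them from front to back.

/v/, /h/

Voiceless: /ɸ/ (bilabial), /f/ (labiodental), /ç/ (palatal), /x/ (velar), /χ/ (uvular).
Voiced: /β/ (bilabial), /ʝ/ (palatal), /ɣ/ (velar), /ʁ/ (uvular), /ɦ/ (glottal).
Gaps, from front to back: labiodental lacks voiced (/v/); glottal lacks voiceless (/h/).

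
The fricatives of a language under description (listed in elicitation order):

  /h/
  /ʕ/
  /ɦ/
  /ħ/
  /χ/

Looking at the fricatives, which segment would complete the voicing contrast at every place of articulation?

/ʁ/

Voiceless: /χ/ (uvular), /ħ/ (pharyngeal), /h/ (glottal).
Voiced: /ʕ/ (pharyngeal), /ɦ/ (glottal).
The uvular row has no voiced member, so the gap is the voiced uvular fricative /ʁ/.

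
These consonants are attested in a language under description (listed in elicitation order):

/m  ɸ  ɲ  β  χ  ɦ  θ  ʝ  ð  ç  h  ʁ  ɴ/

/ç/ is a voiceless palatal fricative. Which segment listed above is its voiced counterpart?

The voiced counterpart is a voiced palatal fricative — in this inventory, /ʝ/.

/ʝ/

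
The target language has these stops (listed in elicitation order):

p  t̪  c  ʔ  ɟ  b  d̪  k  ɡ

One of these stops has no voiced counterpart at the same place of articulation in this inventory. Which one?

Bilabial: /p/ ~ /b/
Dental: /t̪/ ~ /d̪/
Palatal: /c/ ~ /ɟ/
Velar: /k/ ~ /ɡ/
Glottal: only /ʔ/ (voiceless); no voiced partner.
So /ʔ/ is the unpaired segment.

/ʔ/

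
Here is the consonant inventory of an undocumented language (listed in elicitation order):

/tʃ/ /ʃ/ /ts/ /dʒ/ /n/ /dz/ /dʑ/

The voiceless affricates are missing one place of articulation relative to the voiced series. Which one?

Voiceless: /ts/ (alveolar), /tʃ/ (postalveolar).
Voiced: /dz/ (alveolar), /dʒ/ (postalveolar), /dʑ/ (alveolo-palatal).
Every place of articulation has a voiceless member except alveolo-palatal, where /tɕ/ would be expected.

alveolo-palatal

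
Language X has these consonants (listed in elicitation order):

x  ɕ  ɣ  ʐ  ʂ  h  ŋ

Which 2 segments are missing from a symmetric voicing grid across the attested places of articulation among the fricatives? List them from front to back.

retroflex: voiceless /ʂ/, voiced /ʐ/.
alveolo-palatal: voiceless /ɕ/, voiced —.
velar: voiceless /x/, voiced /ɣ/.
glottal: voiceless /h/, voiced —.
Gaps, from front to back: alveolo-palatal lacks voiced (/ʑ/); glottal lacks voiced (/ɦ/).

/ʑ/, /ɦ/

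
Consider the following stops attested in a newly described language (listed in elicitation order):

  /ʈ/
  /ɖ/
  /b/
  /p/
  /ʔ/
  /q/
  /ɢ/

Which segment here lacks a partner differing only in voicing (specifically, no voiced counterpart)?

/ʔ/

Bilabial: /p/ ~ /b/
Retroflex: /ʈ/ ~ /ɖ/
Uvular: /q/ ~ /ɢ/
Glottal: only /ʔ/ (voiceless); no voiced partner.
So /ʔ/ is the unpaired segment.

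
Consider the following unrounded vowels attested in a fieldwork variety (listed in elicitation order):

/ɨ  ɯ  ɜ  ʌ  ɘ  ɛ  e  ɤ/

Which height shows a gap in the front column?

height            front     central   back    
high              —         ɨ         ɯ       
high-mid          e         ɘ         ɤ       
low-mid           ɛ         ɜ         ʌ       
Every height has a front member except high, where /i/ would be expected.

high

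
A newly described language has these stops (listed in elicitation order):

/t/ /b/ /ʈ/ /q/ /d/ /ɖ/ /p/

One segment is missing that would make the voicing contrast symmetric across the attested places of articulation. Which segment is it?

Voiceless: /p/ (bilabial), /t/ (alveolar), /ʈ/ (retroflex), /q/ (uvular).
Voiced: /b/ (bilabial), /d/ (alveolar), /ɖ/ (retroflex).
The uvular row has no voiced member, so the gap is the voiced uvular stop /ɢ/.

/ɢ/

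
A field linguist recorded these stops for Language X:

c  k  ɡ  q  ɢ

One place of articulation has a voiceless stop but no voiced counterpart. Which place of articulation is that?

place of articulation  voiceless  voiced  
palatal           c         —       
velar             k         ɡ       
uvular            q         ɢ       
Every place of articulation has a voiced member except palatal, where /ɟ/ would be expected.

palatal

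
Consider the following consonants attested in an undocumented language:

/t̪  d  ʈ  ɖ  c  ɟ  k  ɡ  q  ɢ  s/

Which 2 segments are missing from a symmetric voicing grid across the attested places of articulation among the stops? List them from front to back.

/d̪/, /t/

place of articulation  voiceless  voiced  
dental            t̪        —       
alveolar          —         d       
retroflex         ʈ         ɖ       
palatal           c         ɟ       
velar             k         ɡ       
uvular            q         ɢ       
Gaps, from front to back: dental lacks voiced (/d̪/); alveolar lacks voiceless (/t/).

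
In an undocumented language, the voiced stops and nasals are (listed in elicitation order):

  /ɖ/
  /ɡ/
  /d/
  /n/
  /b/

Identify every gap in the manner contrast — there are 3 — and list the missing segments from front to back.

/m/, /ɳ/, /ŋ/

Oral stop: /b/ (bilabial), /d/ (alveolar), /ɖ/ (retroflex), /ɡ/ (velar).
Nasal: /n/ (alveolar).
Gaps, from front to back: bilabial lacks nasal (/m/); retroflex lacks nasal (/ɳ/); velar lacks nasal (/ŋ/).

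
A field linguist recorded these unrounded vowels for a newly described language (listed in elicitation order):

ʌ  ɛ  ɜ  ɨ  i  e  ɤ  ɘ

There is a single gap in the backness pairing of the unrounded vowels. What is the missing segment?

high: front /i/, central /ɨ/, back —.
high-mid: front /e/, central /ɘ/, back /ɤ/.
low-mid: front /ɛ/, central /ɜ/, back /ʌ/.
The high row has no back member, so the gap is the high back unrounded vowel /ɯ/.

/ɯ/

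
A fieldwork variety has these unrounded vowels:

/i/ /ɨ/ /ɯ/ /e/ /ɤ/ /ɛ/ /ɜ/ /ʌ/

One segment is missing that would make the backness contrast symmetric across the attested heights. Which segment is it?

high: front /i/, central /ɨ/, back /ɯ/.
high-mid: front /e/, central —, back /ɤ/.
low-mid: front /ɛ/, central /ɜ/, back /ʌ/.
The high-mid row has no central member, so the gap is the high-mid central unrounded vowel /ɘ/.

/ɘ/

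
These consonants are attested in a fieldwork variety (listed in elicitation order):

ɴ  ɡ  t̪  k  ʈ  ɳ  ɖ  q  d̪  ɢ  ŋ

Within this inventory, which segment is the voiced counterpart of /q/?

/q/ is a voiceless uvular stop.
The voiced counterpart is a voiced uvular stop — in this inventory, /ɢ/.

/ɢ/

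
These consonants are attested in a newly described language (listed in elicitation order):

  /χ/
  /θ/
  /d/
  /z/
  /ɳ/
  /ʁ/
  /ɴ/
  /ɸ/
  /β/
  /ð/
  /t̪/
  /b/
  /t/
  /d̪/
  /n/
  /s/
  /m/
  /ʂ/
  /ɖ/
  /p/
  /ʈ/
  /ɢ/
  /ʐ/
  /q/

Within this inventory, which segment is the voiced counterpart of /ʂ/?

/ʐ/

/ʂ/ is a voiceless retroflex fricative.
The voiced counterpart is a voiced retroflex fricative — in this inventory, /ʐ/.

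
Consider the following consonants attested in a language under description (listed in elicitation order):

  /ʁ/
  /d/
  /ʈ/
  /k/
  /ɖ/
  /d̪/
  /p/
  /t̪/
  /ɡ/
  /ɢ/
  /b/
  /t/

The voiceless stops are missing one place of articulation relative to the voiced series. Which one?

uvular

Voiceless: /p/ (bilabial), /t̪/ (dental), /t/ (alveolar), /ʈ/ (retroflex), /k/ (velar).
Voiced: /b/ (bilabial), /d̪/ (dental), /d/ (alveolar), /ɖ/ (retroflex), /ɡ/ (velar), /ɢ/ (uvular).
Every place of articulation has a voiceless member except uvular, where /q/ would be expected.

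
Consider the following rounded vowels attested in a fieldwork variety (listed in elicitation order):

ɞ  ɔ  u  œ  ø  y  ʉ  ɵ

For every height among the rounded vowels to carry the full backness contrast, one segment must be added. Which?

/o/

high: front /y/, central /ʉ/, back /u/.
high-mid: front /ø/, central /ɵ/, back —.
low-mid: front /œ/, central /ɞ/, back /ɔ/.
The high-mid row has no back member, so the gap is the high-mid back rounded vowel /o/.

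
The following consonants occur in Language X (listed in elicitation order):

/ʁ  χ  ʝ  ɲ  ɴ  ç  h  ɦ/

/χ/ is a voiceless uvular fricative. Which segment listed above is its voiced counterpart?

The voiced counterpart is a voiced uvular fricative — in this inventory, /ʁ/.

/ʁ/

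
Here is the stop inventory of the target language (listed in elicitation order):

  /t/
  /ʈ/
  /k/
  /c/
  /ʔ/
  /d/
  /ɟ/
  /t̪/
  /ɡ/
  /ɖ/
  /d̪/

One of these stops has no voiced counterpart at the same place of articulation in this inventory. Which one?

/ʔ/

Dental: /t̪/ ~ /d̪/
Alveolar: /t/ ~ /d/
Retroflex: /ʈ/ ~ /ɖ/
Palatal: /c/ ~ /ɟ/
Velar: /k/ ~ /ɡ/
Glottal: only /ʔ/ (voiceless); no voiced partner.
So /ʔ/ is the unpaired segment.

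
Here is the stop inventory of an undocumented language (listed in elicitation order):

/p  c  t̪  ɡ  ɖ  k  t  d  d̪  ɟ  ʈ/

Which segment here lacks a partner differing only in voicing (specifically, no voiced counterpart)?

Dental: /t̪/ ~ /d̪/
Alveolar: /t/ ~ /d/
Retroflex: /ʈ/ ~ /ɖ/
Palatal: /c/ ~ /ɟ/
Velar: /k/ ~ /ɡ/
Bilabial: only /p/ (voiceless); no voiced partner.
So /p/ is the unpaired segment.

/p/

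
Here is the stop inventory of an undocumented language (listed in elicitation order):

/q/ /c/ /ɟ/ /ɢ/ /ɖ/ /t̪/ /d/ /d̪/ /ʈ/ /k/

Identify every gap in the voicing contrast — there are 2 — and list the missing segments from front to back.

place of articulation  voiceless  voiced  
dental            t̪        d̪      
alveolar          —         d       
retroflex         ʈ         ɖ       
palatal           c         ɟ       
velar             k         —       
uvular            q         ɢ       
Gaps, from front to back: alveolar lacks voiceless (/t/); velar lacks voiced (/ɡ/).

/t/, /ɡ/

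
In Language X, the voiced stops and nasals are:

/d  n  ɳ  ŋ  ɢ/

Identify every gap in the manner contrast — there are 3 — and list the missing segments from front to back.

Oral stop: /d/ (alveolar), /ɢ/ (uvular).
Nasal: /n/ (alveolar), /ɳ/ (retroflex), /ŋ/ (velar).
Gaps, from front to back: retroflex lacks oral stop (/ɖ/); velar lacks oral stop (/ɡ/); uvular lacks nasal (/ɴ/).

/ɖ/, /ɡ/, /ɴ/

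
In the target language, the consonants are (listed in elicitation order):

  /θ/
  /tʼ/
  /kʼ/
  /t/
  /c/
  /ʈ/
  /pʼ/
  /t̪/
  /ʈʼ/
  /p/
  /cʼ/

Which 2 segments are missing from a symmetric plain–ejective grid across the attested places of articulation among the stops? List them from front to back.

Plain: /p/ (bilabial), /t̪/ (dental), /t/ (alveolar), /ʈ/ (retroflex), /c/ (palatal).
Ejective: /pʼ/ (bilabial), /tʼ/ (alveolar), /ʈʼ/ (retroflex), /cʼ/ (palatal), /kʼ/ (velar).
Gaps, from front to back: dental lacks ejective (/t̪ʼ/); velar lacks plain (/k/).

/t̪ʼ/, /k/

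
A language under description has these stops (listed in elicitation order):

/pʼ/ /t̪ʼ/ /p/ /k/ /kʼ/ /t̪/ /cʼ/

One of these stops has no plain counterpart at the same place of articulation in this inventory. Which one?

/cʼ/

Bilabial: /p/ ~ /pʼ/
Dental: /t̪/ ~ /t̪ʼ/
Velar: /k/ ~ /kʼ/
Palatal: only /cʼ/ (ejective); no plain partner.
So /cʼ/ is the unpaired segment.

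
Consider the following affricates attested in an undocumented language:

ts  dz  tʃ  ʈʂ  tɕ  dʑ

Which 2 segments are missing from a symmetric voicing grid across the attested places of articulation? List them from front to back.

/dʒ/, /ɖʐ/

Voiceless: /ts/ (alveolar), /tʃ/ (postalveolar), /ʈʂ/ (retroflex), /tɕ/ (alveolo-palatal).
Voiced: /dz/ (alveolar), /dʑ/ (alveolo-palatal).
Gaps, from front to back: postalveolar lacks voiced (/dʒ/); retroflex lacks voiced (/ɖʐ/).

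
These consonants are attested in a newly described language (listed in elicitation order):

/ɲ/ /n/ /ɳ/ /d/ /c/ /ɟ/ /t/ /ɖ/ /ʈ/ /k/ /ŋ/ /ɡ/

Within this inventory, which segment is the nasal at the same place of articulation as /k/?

/ŋ/

/k/ is a voiceless velar stop.
The nasal at the same place is a velar nasal — in this inventory, /ŋ/.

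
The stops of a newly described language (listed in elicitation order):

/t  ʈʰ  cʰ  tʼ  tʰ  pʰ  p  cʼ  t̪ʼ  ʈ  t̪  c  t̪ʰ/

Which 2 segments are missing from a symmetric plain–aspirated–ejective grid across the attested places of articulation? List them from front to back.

/pʼ/, /ʈʼ/

Plain: /p/ (bilabial), /t̪/ (dental), /t/ (alveolar), /ʈ/ (retroflex), /c/ (palatal).
Aspirated: /pʰ/ (bilabial), /t̪ʰ/ (dental), /tʰ/ (alveolar), /ʈʰ/ (retroflex), /cʰ/ (palatal).
Ejective: /t̪ʼ/ (dental), /tʼ/ (alveolar), /cʼ/ (palatal).
Gaps, from front to back: bilabial lacks ejective (/pʼ/); retroflex lacks ejective (/ʈʼ/).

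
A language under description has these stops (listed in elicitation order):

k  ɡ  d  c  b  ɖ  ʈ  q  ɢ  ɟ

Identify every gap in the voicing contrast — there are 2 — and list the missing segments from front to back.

place of articulation  voiceless  voiced  
bilabial          —         b       
alveolar          —         d       
retroflex         ʈ         ɖ       
palatal           c         ɟ       
velar             k         ɡ       
uvular            q         ɢ       
Gaps, from front to back: bilabial lacks voiceless (/p/); alveolar lacks voiceless (/t/).

/p/, /t/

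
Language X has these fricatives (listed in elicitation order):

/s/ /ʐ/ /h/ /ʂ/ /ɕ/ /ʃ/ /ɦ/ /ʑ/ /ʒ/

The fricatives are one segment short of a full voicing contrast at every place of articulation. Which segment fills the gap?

/z/

place of articulation  voiceless  voiced  
alveolar          s         —       
postalveolar      ʃ         ʒ       
retroflex         ʂ         ʐ       
alveolo-palatal   ɕ         ʑ       
glottal           h         ɦ       
The alveolar row has no voiced member, so the gap is the voiced alveolar fricative /z/.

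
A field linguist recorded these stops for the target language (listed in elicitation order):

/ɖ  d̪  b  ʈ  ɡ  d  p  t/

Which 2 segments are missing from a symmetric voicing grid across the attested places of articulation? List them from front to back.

bilabial: voiceless /p/, voiced /b/.
dental: voiceless —, voiced /d̪/.
alveolar: voiceless /t/, voiced /d/.
retroflex: voiceless /ʈ/, voiced /ɖ/.
velar: voiceless —, voiced /ɡ/.
Gaps, from front to back: dental lacks voiceless (/t̪/); velar lacks voiceless (/k/).

/t̪/, /k/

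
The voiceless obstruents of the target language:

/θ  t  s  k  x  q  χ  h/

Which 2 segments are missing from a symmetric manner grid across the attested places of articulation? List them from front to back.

/t̪/, /ʔ/

Stop: /t/ (alveolar), /k/ (velar), /q/ (uvular).
Fricative: /θ/ (dental), /s/ (alveolar), /x/ (velar), /χ/ (uvular), /h/ (glottal).
Gaps, from front to back: dental lacks stop (/t̪/); glottal lacks stop (/ʔ/).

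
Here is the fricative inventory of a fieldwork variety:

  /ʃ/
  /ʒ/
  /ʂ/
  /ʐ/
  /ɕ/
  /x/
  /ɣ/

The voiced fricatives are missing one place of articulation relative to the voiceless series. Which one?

Voiceless: /ʃ/ (postalveolar), /ʂ/ (retroflex), /ɕ/ (alveolo-palatal), /x/ (velar).
Voiced: /ʒ/ (postalveolar), /ʐ/ (retroflex), /ɣ/ (velar).
Every place of articulation has a voiced member except alveolo-palatal, where /ʑ/ would be expected.

alveolo-palatal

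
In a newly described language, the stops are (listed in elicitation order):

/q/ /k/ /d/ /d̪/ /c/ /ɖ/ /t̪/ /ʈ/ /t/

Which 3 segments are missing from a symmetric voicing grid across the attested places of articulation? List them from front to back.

/ɟ/, /ɡ/, /ɢ/

Voiceless: /t̪/ (dental), /t/ (alveolar), /ʈ/ (retroflex), /c/ (palatal), /k/ (velar), /q/ (uvular).
Voiced: /d̪/ (dental), /d/ (alveolar), /ɖ/ (retroflex).
Gaps, from front to back: palatal lacks voiced (/ɟ/); velar lacks voiced (/ɡ/); uvular lacks voiced (/ɢ/).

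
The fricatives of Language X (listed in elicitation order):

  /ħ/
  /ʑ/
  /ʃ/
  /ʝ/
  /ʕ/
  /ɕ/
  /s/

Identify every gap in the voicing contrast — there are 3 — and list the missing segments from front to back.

/z/, /ʒ/, /ç/

alveolar: voiceless /s/, voiced —.
postalveolar: voiceless /ʃ/, voiced —.
alveolo-palatal: voiceless /ɕ/, voiced /ʑ/.
palatal: voiceless —, voiced /ʝ/.
pharyngeal: voiceless /ħ/, voiced /ʕ/.
Gaps, from front to back: alveolar lacks voiced (/z/); postalveolar lacks voiced (/ʒ/); palatal lacks voiceless (/ç/).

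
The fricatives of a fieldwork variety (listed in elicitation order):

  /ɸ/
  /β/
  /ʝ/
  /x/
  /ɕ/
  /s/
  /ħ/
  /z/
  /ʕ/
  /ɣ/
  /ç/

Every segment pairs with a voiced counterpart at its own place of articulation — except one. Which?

Bilabial: /ɸ/ ~ /β/
Alveolar: /s/ ~ /z/
Palatal: /ç/ ~ /ʝ/
Velar: /x/ ~ /ɣ/
Pharyngeal: /ħ/ ~ /ʕ/
Alveolo-palatal: only /ɕ/ (voiceless); no voiced partner.
So /ɕ/ is the unpaired segment.

/ɕ/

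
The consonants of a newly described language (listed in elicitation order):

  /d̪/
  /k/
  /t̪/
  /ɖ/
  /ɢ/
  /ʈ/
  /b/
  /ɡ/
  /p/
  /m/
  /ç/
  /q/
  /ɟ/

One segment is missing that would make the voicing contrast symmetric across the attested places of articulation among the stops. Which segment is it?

/c/

bilabial: voiceless /p/, voiced /b/.
dental: voiceless /t̪/, voiced /d̪/.
retroflex: voiceless /ʈ/, voiced /ɖ/.
palatal: voiceless —, voiced /ɟ/.
velar: voiceless /k/, voiced /ɡ/.
uvular: voiceless /q/, voiced /ɢ/.
The palatal row has no voiceless member, so the gap is the voiceless palatal stop /c/.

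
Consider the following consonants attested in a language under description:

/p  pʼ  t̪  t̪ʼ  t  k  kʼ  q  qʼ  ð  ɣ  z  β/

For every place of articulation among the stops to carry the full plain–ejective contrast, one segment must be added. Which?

place of articulation  plain     ejective
bilabial          p         pʼ      
dental            t̪        t̪ʼ     
alveolar          t         —       
velar             k         kʼ      
uvular            q         qʼ      
The alveolar row has no ejective member, so the gap is the ejective alveolar stop /tʼ/.

/tʼ/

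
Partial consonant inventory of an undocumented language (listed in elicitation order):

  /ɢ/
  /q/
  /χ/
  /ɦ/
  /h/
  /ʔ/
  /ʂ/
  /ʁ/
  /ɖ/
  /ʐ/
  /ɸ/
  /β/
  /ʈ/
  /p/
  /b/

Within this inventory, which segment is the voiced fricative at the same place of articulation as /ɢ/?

/ʁ/

/ɢ/ is a voiced uvular stop.
The voiced fricative at the same place is a voiced uvular fricative — in this inventory, /ʁ/.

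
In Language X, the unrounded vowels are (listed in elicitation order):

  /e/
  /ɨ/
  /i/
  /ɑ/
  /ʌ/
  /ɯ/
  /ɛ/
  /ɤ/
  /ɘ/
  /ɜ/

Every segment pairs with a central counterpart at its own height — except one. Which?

High: /i/ ~ /ɨ/ ~ /ɯ/
High-mid: /e/ ~ /ɘ/ ~ /ɤ/
Low-mid: /ɛ/ ~ /ɜ/ ~ /ʌ/
Low: only /ɑ/ (back); no central partner.
So /ɑ/ is the unpaired segment.

/ɑ/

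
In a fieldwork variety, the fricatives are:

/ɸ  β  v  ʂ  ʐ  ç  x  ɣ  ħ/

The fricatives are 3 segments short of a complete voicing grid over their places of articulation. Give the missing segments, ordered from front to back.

bilabial: voiceless /ɸ/, voiced /β/.
labiodental: voiceless —, voiced /v/.
retroflex: voiceless /ʂ/, voiced /ʐ/.
palatal: voiceless /ç/, voiced —.
velar: voiceless /x/, voiced /ɣ/.
pharyngeal: voiceless /ħ/, voiced —.
Gaps, from front to back: labiodental lacks voiceless (/f/); palatal lacks voiced (/ʝ/); pharyngeal lacks voiced (/ʕ/).

/f/, /ʝ/, /ʕ/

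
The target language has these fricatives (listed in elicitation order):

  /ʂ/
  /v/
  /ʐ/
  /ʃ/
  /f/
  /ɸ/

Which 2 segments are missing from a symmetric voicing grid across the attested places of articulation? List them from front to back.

place of articulation  voiceless  voiced  
bilabial          ɸ         —       
labiodental       f         v       
postalveolar      ʃ         —       
retroflex         ʂ         ʐ       
Gaps, from front to back: bilabial lacks voiced (/β/); postalveolar lacks voiced (/ʒ/).

/β/, /ʒ/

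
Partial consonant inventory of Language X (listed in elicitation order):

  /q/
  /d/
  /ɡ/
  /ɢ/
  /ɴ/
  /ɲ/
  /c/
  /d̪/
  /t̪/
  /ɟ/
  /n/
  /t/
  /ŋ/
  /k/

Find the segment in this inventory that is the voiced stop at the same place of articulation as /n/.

/d/

/n/ is an alveolar nasal.
The voiced stop at the same place is a voiced alveolar stop — in this inventory, /d/.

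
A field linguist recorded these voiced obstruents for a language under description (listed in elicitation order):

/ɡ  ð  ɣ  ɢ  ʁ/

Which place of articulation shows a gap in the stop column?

dental: stop —, fricative /ð/.
velar: stop /ɡ/, fricative /ɣ/.
uvular: stop /ɢ/, fricative /ʁ/.
Every place of articulation has a stop member except dental, where /d̪/ would be expected.

dental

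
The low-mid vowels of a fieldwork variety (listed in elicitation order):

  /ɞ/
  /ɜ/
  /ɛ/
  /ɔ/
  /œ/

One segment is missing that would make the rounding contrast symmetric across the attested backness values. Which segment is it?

backness          unrounded  rounded 
front             ɛ         œ       
central           ɜ         ɞ       
back              —         ɔ       
The back row has no unrounded member, so the gap is the back unrounded vowel /ʌ/.

/ʌ/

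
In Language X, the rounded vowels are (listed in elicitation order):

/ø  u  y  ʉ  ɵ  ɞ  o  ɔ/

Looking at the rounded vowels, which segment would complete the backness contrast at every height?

Front: /y/ (high), /ø/ (high-mid).
Central: /ʉ/ (high), /ɵ/ (high-mid), /ɞ/ (low-mid).
Back: /u/ (high), /o/ (high-mid), /ɔ/ (low-mid).
The low-mid row has no front member, so the gap is the low-mid front rounded vowel /œ/.

/œ/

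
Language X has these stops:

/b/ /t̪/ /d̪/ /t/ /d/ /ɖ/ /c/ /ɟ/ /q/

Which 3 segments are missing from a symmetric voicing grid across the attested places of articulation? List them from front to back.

bilabial: voiceless —, voiced /b/.
dental: voiceless /t̪/, voiced /d̪/.
alveolar: voiceless /t/, voiced /d/.
retroflex: voiceless —, voiced /ɖ/.
palatal: voiceless /c/, voiced /ɟ/.
uvular: voiceless /q/, voiced —.
Gaps, from front to back: bilabial lacks voiceless (/p/); retroflex lacks voiceless (/ʈ/); uvular lacks voiced (/ɢ/).

/p/, /ʈ/, /ɢ/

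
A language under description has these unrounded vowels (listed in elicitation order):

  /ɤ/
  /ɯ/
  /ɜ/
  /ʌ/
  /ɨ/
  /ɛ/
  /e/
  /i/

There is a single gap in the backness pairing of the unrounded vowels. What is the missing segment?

Front: /i/ (high), /e/ (high-mid), /ɛ/ (low-mid).
Central: /ɨ/ (high), /ɜ/ (low-mid).
Back: /ɯ/ (high), /ɤ/ (high-mid), /ʌ/ (low-mid).
The high-mid row has no central member, so the gap is the high-mid central unrounded vowel /ɘ/.

/ɘ/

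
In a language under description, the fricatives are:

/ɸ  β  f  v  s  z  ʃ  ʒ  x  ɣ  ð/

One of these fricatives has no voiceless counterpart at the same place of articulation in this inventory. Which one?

/ð/

Bilabial: /ɸ/ ~ /β/
Labiodental: /f/ ~ /v/
Alveolar: /s/ ~ /z/
Postalveolar: /ʃ/ ~ /ʒ/
Velar: /x/ ~ /ɣ/
Dental: only /ð/ (voiced); no voiceless partner.
So /ð/ is the unpaired segment.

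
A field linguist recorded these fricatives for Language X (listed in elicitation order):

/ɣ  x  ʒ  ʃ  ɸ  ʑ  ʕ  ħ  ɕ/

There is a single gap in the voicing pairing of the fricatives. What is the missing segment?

/β/

bilabial: voiceless /ɸ/, voiced —.
postalveolar: voiceless /ʃ/, voiced /ʒ/.
alveolo-palatal: voiceless /ɕ/, voiced /ʑ/.
velar: voiceless /x/, voiced /ɣ/.
pharyngeal: voiceless /ħ/, voiced /ʕ/.
The bilabial row has no voiced member, so the gap is the voiced bilabial fricative /β/.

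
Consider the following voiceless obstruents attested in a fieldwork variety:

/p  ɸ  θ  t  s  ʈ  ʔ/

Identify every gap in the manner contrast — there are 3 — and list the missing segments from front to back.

bilabial: stop /p/, fricative /ɸ/.
dental: stop —, fricative /θ/.
alveolar: stop /t/, fricative /s/.
retroflex: stop /ʈ/, fricative —.
glottal: stop /ʔ/, fricative —.
Gaps, from front to back: dental lacks stop (/t̪/); retroflex lacks fricative (/ʂ/); glottal lacks fricative (/h/).

/t̪/, /ʂ/, /h/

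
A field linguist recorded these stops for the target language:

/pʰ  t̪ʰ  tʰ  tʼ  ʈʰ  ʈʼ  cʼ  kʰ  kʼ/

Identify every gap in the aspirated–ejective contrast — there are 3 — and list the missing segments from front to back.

/pʼ/, /t̪ʼ/, /cʰ/

bilabial: aspirated /pʰ/, ejective —.
dental: aspirated /t̪ʰ/, ejective —.
alveolar: aspirated /tʰ/, ejective /tʼ/.
retroflex: aspirated /ʈʰ/, ejective /ʈʼ/.
palatal: aspirated —, ejective /cʼ/.
velar: aspirated /kʰ/, ejective /kʼ/.
Gaps, from front to back: bilabial lacks ejective (/pʼ/); dental lacks ejective (/t̪ʼ/); palatal lacks aspirated (/cʰ/).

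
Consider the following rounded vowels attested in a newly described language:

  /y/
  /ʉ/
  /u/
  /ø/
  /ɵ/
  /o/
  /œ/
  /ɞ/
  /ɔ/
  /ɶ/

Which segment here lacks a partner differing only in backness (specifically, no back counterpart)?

/ɶ/

High: /y/ ~ /ʉ/ ~ /u/
High-mid: /ø/ ~ /ɵ/ ~ /o/
Low-mid: /œ/ ~ /ɞ/ ~ /ɔ/
Low: only /ɶ/ (front); no back partner.
So /ɶ/ is the unpaired segment.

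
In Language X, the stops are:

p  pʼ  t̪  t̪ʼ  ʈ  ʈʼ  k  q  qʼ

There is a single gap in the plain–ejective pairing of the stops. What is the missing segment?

bilabial: plain /p/, ejective /pʼ/.
dental: plain /t̪/, ejective /t̪ʼ/.
retroflex: plain /ʈ/, ejective /ʈʼ/.
velar: plain /k/, ejective —.
uvular: plain /q/, ejective /qʼ/.
The velar row has no ejective member, so the gap is the ejective velar stop /kʼ/.

/kʼ/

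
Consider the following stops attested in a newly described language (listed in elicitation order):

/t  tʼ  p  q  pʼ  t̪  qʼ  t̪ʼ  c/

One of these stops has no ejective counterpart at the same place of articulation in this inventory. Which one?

Bilabial: /p/ ~ /pʼ/
Dental: /t̪/ ~ /t̪ʼ/
Alveolar: /t/ ~ /tʼ/
Uvular: /q/ ~ /qʼ/
Palatal: only /c/ (plain); no ejective partner.
So /c/ is the unpaired segment.

/c/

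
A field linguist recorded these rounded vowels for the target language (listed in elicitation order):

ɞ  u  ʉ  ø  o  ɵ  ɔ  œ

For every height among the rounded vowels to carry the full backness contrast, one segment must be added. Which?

height            front     central   back    
high              —         ʉ         u       
high-mid          ø         ɵ         o       
low-mid           œ         ɞ         ɔ       
The high row has no front member, so the gap is the high front rounded vowel /y/.

/y/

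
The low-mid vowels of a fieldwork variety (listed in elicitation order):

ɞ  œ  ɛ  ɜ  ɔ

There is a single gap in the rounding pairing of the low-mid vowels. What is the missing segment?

/ʌ/

front: unrounded /ɛ/, rounded /œ/.
central: unrounded /ɜ/, rounded /ɞ/.
back: unrounded —, rounded /ɔ/.
The back row has no unrounded member, so the gap is the back unrounded vowel /ʌ/.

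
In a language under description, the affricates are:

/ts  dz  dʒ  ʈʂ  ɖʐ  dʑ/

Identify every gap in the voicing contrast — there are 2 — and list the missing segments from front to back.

Voiceless: /ts/ (alveolar), /ʈʂ/ (retroflex).
Voiced: /dz/ (alveolar), /dʒ/ (postalveolar), /ɖʐ/ (retroflex), /dʑ/ (alveolo-palatal).
Gaps, from front to back: postalveolar lacks voiceless (/tʃ/); alveolo-palatal lacks voiceless (/tɕ/).

/tʃ/, /tɕ/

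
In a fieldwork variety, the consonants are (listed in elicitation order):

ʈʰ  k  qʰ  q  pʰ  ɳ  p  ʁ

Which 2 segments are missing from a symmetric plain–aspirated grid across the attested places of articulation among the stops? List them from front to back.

/ʈ/, /kʰ/

Plain: /p/ (bilabial), /k/ (velar), /q/ (uvular).
Aspirated: /pʰ/ (bilabial), /ʈʰ/ (retroflex), /qʰ/ (uvular).
Gaps, from front to back: retroflex lacks plain (/ʈ/); velar lacks aspirated (/kʰ/).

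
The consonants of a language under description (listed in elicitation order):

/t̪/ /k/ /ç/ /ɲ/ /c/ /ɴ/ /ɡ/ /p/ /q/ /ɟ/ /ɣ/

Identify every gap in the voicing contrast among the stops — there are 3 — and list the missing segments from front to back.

/b/, /d̪/, /ɢ/

bilabial: voiceless /p/, voiced —.
dental: voiceless /t̪/, voiced —.
palatal: voiceless /c/, voiced /ɟ/.
velar: voiceless /k/, voiced /ɡ/.
uvular: voiceless /q/, voiced —.
Gaps, from front to back: bilabial lacks voiced (/b/); dental lacks voiced (/d̪/); uvular lacks voiced (/ɢ/).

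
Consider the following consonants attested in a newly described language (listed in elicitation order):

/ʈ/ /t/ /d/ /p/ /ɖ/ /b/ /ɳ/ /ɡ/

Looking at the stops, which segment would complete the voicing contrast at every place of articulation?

/k/

place of articulation  voiceless  voiced  
bilabial          p         b       
alveolar          t         d       
retroflex         ʈ         ɖ       
velar             —         ɡ       
The velar row has no voiceless member, so the gap is the voiceless velar stop /k/.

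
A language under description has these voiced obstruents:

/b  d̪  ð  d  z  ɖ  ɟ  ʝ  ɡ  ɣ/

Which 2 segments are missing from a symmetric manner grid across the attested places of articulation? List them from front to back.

Stop: /b/ (bilabial), /d̪/ (dental), /d/ (alveolar), /ɖ/ (retroflex), /ɟ/ (palatal), /ɡ/ (velar).
Fricative: /ð/ (dental), /z/ (alveolar), /ʝ/ (palatal), /ɣ/ (velar).
Gaps, from front to back: bilabial lacks fricative (/β/); retroflex lacks fricative (/ʐ/).

/β/, /ʐ/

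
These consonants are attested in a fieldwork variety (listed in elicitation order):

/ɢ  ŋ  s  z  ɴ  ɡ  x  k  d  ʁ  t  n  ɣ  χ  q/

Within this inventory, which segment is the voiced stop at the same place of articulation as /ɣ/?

/ɣ/ is a voiced velar fricative.
The voiced stop at the same place is a voiced velar stop — in this inventory, /ɡ/.

/ɡ/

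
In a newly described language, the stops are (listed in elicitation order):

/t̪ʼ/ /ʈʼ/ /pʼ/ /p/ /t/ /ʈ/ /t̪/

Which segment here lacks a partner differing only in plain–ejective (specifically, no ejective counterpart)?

/t/

Bilabial: /p/ ~ /pʼ/
Dental: /t̪/ ~ /t̪ʼ/
Retroflex: /ʈ/ ~ /ʈʼ/
Alveolar: only /t/ (plain); no ejective partner.
So /t/ is the unpaired segment.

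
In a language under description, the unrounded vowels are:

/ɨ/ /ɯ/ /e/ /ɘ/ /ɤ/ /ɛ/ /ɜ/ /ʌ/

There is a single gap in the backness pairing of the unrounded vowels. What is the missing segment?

/i/

height            front     central   back    
high              —         ɨ         ɯ       
high-mid          e         ɘ         ɤ       
low-mid           ɛ         ɜ         ʌ       
The high row has no front member, so the gap is the high front unrounded vowel /i/.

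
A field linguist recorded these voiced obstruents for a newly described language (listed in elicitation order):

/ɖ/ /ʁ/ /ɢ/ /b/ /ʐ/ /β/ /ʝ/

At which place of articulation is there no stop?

bilabial: stop /b/, fricative /β/.
retroflex: stop /ɖ/, fricative /ʐ/.
palatal: stop —, fricative /ʝ/.
uvular: stop /ɢ/, fricative /ʁ/.
Every place of articulation has a stop member except palatal, where /ɟ/ would be expected.

palatal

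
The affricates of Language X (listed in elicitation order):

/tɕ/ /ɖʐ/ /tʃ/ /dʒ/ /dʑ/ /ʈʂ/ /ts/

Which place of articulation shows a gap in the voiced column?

Voiceless: /ts/ (alveolar), /tʃ/ (postalveolar), /ʈʂ/ (retroflex), /tɕ/ (alveolo-palatal).
Voiced: /dʒ/ (postalveolar), /ɖʐ/ (retroflex), /dʑ/ (alveolo-palatal).
Every place of articulation has a voiced member except alveolar, where /dz/ would be expected.

alveolar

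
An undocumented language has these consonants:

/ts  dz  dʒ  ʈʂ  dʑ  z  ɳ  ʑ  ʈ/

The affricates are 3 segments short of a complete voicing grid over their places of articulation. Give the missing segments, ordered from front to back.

alveolar: voiceless /ts/, voiced /dz/.
postalveolar: voiceless —, voiced /dʒ/.
retroflex: voiceless /ʈʂ/, voiced —.
alveolo-palatal: voiceless —, voiced /dʑ/.
Gaps, from front to back: postalveolar lacks voiceless (/tʃ/); retroflex lacks voiced (/ɖʐ/); alveolo-palatal lacks voiceless (/tɕ/).

/tʃ/, /ɖʐ/, /tɕ/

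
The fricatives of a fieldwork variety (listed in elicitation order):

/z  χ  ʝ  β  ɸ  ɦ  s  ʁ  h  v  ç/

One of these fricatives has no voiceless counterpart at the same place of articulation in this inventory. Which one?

/v/

Bilabial: /ɸ/ ~ /β/
Alveolar: /s/ ~ /z/
Palatal: /ç/ ~ /ʝ/
Uvular: /χ/ ~ /ʁ/
Glottal: /h/ ~ /ɦ/
Labiodental: only /v/ (voiced); no voiceless partner.
So /v/ is the unpaired segment.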